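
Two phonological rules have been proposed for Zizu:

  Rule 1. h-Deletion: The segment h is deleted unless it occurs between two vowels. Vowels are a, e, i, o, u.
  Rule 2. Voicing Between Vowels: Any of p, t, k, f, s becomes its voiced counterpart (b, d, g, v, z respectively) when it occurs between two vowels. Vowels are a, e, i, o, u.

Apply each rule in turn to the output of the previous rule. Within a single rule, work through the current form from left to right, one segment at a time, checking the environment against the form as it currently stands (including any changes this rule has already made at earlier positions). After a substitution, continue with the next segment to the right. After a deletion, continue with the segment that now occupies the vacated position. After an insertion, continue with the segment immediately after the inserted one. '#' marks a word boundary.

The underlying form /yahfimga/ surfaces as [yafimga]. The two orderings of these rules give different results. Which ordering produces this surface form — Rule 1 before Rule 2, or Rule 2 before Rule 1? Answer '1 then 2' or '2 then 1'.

2 then 1

Order 1 then 2:
  1 h-Deletion: [yahfimga] → [yafimga]
  2 Voicing Between Vowels: [yafimga] → [yavimga]
  result: [yavimga]
Order 2 then 1:
  2 Voicing Between Vowels: no change — [yahfimga]
  1 h-Deletion: [yahfimga] → [yafimga]
  result: [yafimga]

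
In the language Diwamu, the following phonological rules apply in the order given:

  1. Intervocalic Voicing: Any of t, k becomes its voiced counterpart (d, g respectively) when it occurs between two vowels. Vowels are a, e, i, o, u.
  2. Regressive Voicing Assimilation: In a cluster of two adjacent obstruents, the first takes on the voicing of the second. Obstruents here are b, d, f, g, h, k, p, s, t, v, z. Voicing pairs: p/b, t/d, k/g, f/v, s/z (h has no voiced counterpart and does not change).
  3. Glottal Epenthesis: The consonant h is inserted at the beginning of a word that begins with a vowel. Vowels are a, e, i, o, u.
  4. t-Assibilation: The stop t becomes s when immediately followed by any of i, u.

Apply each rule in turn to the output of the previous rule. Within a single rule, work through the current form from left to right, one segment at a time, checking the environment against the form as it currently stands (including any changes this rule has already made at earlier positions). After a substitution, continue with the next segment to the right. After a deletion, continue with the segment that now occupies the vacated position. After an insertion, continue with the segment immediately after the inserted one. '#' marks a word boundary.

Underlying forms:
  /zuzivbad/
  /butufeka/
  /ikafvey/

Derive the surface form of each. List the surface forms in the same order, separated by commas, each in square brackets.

/zuzivbad/:
  1 Intervocalic Voicing: no change — [zuzivbad]
  2 Regressive Voicing Assimilation: no change — [zuzivbad]
  3 Glottal Epenthesis: no change — [zuzivbad]
  4 t-Assibilation: no change — [zuzivbad]
/butufeka/:
  1 Intervocalic Voicing: [butufeka] → [budufega]
  2 Regressive Voicing Assimilation: no change — [budufega]
  3 Glottal Epenthesis: no change — [budufega]
  4 t-Assibilation: no change — [budufega]
/ikafvey/:
  1 Intervocalic Voicing: [ikafvey] → [igafvey]
  2 Regressive Voicing Assimilation: [igafvey] → [igavvey]
  3 Glottal Epenthesis: [igavvey] → [higavvey]
  4 t-Assibilation: no change — [higavvey]

[zuzivbad], [budufega], [higavvey]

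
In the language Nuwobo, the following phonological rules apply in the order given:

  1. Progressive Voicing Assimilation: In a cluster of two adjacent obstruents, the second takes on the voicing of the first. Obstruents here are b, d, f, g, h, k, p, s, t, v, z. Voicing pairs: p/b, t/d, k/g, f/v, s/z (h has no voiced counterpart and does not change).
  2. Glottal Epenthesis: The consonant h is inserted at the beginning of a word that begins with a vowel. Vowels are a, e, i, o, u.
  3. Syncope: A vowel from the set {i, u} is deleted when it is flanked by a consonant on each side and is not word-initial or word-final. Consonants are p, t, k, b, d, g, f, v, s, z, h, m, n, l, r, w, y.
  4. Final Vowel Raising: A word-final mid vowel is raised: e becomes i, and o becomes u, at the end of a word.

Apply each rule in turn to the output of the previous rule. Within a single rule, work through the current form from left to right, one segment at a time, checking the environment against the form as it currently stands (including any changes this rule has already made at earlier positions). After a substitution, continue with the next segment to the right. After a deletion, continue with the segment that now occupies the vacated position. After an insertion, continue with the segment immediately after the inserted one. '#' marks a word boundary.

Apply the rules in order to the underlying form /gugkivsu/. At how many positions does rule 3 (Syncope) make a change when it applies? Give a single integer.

1 Progressive Voicing Assimilation: [gugkivsu] → [guggivzu]
2 Glottal Epenthesis: no change — [guggivzu]
3 Syncope: [guggivzu] → [gggvzu]
4 Final Vowel Raising: no change — [gggvzu]
Rule 3 changed 2 position(s).

2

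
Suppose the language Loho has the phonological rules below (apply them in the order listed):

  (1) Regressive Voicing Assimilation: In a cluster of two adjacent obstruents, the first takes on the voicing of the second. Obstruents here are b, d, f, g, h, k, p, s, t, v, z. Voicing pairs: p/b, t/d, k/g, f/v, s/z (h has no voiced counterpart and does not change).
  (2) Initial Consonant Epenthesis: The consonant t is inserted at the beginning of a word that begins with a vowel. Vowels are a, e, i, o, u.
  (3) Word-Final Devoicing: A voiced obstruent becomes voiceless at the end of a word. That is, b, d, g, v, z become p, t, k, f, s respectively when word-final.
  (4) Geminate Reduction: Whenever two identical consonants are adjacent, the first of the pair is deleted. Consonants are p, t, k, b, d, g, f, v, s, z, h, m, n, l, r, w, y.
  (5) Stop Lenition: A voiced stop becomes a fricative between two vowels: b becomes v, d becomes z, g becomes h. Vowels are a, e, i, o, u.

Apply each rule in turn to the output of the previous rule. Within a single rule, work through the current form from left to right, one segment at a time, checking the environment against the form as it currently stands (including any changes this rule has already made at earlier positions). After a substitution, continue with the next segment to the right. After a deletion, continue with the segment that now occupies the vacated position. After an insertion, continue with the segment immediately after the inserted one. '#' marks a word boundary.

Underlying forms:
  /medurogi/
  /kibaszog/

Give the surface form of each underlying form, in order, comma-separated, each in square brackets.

/medurogi/:
  (1) Regressive Voicing Assimilation: no change — [medurogi]
  (2) Initial Consonant Epenthesis: no change — [medurogi]
  (3) Word-Final Devoicing: no change — [medurogi]
  (4) Geminate Reduction: no change — [medurogi]
  (5) Stop Lenition: [medurogi] → [mezurohi]
/kibaszog/:
  (1) Regressive Voicing Assimilation: [kibaszog] → [kibazzog]
  (2) Initial Consonant Epenthesis: no change — [kibazzog]
  (3) Word-Final Devoicing: [kibazzog] → [kibazzok]
  (4) Geminate Reduction: [kibazzok] → [kibazok]
  (5) Stop Lenition: [kibazok] → [kivazok]

[mezurohi], [kivazok]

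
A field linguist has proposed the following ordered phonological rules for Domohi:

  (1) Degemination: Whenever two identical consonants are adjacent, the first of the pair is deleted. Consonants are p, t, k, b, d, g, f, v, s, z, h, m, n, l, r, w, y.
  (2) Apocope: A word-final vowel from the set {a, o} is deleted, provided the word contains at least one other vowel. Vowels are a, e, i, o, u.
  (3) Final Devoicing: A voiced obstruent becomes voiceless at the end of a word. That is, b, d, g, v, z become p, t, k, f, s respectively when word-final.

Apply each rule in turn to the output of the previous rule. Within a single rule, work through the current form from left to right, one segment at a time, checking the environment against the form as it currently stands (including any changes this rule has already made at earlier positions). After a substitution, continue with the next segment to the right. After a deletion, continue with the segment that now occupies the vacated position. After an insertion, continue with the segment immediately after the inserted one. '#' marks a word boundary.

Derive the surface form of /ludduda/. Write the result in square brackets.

[ludut]

(1) Degemination: [ludduda] → [lududa]
(2) Apocope: [lududa] → [ludud]
(3) Final Devoicing: [ludud] → [ludut]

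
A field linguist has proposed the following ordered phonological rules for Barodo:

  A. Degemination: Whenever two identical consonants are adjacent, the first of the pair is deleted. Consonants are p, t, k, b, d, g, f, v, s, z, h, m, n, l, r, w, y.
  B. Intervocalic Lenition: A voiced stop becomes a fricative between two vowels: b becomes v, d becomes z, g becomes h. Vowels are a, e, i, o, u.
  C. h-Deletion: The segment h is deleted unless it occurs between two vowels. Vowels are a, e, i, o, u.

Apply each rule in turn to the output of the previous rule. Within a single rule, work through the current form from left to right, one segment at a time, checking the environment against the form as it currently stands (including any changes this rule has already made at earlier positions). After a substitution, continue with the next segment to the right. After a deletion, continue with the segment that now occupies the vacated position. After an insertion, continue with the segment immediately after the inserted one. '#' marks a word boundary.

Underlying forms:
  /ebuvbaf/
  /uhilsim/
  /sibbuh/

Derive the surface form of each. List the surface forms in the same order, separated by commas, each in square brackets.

/ebuvbaf/:
  A Degemination: no change — [ebuvbaf]
  B Intervocalic Lenition: [ebuvbaf] → [evuvbaf]
  C h-Deletion: no change — [evuvbaf]
/uhilsim/:
  A Degemination: no change — [uhilsim]
  B Intervocalic Lenition: no change — [uhilsim]
  C h-Deletion: no change — [uhilsim]
/sibbuh/:
  A Degemination: [sibbuh] → [sibuh]
  B Intervocalic Lenition: [sibuh] → [sivuh]
  C h-Deletion: [sivuh] → [sivu]

[evuvbaf], [uhilsim], [sivu]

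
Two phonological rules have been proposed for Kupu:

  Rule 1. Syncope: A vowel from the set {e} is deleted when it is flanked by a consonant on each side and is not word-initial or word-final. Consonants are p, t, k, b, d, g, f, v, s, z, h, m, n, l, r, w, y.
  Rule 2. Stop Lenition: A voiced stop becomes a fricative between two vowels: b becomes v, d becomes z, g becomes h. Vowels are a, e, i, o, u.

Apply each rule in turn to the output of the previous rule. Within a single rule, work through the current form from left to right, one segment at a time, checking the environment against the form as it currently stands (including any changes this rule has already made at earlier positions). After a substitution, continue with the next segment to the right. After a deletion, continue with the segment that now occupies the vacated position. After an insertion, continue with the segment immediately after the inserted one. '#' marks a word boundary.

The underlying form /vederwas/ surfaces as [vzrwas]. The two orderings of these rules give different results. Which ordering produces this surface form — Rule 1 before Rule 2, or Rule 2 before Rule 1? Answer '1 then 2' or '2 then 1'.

Order 1 then 2:
  1 Syncope: [vederwas] → [vdrwas]
  2 Stop Lenition: no change — [vdrwas]
  result: [vdrwas]
Order 2 then 1:
  2 Stop Lenition: [vederwas] → [vezerwas]
  1 Syncope: [vezerwas] → [vzrwas]
  result: [vzrwas]

2 then 1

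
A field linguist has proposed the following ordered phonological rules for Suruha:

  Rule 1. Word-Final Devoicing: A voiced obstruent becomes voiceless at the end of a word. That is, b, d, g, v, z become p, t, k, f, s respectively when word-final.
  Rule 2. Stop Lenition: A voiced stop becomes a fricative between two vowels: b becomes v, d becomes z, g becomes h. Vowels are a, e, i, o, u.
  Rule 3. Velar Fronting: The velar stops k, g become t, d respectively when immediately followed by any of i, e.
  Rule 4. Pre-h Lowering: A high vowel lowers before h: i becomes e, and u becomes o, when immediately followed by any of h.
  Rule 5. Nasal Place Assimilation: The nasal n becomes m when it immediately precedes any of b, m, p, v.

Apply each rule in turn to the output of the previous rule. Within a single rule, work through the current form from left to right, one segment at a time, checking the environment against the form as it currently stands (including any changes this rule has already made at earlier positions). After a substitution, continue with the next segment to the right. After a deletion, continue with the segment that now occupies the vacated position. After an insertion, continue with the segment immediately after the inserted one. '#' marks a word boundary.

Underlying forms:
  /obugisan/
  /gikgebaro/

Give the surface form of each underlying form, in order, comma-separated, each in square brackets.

[ovohisan], [dikdevaro]

/obugisan/:
  Rule 1 Word-Final Devoicing: no change — [obugisan]
  Rule 2 Stop Lenition: [obugisan] → [ovuhisan]
  Rule 3 Velar Fronting: no change — [ovuhisan]
  Rule 4 Pre-h Lowering: [ovuhisan] → [ovohisan]
  Rule 5 Nasal Place Assimilation: no change — [ovohisan]
/gikgebaro/:
  Rule 1 Word-Final Devoicing: no change — [gikgebaro]
  Rule 2 Stop Lenition: [gikgebaro] → [gikgevaro]
  Rule 3 Velar Fronting: [gikgevaro] → [dikdevaro]
  Rule 4 Pre-h Lowering: no change — [dikdevaro]
  Rule 5 Nasal Place Assimilation: no change — [dikdevaro]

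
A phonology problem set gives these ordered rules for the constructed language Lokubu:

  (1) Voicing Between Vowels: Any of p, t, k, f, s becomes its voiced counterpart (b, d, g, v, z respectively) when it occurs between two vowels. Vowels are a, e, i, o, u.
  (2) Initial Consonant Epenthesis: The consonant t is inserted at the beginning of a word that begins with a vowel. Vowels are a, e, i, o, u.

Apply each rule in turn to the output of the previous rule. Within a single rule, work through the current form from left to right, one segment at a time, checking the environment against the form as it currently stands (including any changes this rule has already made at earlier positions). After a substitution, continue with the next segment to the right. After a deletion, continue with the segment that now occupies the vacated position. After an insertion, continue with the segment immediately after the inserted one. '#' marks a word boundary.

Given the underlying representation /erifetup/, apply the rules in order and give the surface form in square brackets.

[terivedup]

(1) Voicing Between Vowels: [erifetup] → [erivedup]
(2) Initial Consonant Epenthesis: [erivedup] → [terivedup]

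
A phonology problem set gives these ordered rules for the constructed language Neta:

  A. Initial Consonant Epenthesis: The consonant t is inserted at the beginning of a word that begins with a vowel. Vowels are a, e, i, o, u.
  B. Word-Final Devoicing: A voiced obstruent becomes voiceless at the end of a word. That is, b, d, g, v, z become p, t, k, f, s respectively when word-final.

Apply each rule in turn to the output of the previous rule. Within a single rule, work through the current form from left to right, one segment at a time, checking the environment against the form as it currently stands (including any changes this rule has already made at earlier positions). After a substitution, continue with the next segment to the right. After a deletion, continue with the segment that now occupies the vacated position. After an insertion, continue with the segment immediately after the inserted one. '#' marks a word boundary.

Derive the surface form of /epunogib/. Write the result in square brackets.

A Initial Consonant Epenthesis: [epunogib] → [tepunogib]
B Word-Final Devoicing: [tepunogib] → [tepunogip]

[tepunogip]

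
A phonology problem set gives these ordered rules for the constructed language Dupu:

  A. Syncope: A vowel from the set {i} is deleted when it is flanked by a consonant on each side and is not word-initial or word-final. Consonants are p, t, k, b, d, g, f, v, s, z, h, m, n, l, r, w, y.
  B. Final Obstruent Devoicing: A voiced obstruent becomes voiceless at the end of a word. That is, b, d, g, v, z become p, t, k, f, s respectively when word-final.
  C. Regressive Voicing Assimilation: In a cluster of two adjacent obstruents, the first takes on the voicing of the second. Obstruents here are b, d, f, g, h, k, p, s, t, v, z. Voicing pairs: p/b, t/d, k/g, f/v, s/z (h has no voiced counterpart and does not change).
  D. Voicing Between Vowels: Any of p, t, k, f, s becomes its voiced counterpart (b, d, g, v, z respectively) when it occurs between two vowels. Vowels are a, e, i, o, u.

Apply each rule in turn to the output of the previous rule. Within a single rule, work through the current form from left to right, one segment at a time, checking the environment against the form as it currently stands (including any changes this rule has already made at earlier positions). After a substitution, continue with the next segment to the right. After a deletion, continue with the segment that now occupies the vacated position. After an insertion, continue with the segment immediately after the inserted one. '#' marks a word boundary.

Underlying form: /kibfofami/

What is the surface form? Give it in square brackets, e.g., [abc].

[gpfovami]

A Syncope: [kibfofami] → [kbfofami]
B Final Obstruent Devoicing: no change — [kbfofami]
C Regressive Voicing Assimilation: [kbfofami] → [gpfofami]
D Voicing Between Vowels: [gpfofami] → [gpfovami]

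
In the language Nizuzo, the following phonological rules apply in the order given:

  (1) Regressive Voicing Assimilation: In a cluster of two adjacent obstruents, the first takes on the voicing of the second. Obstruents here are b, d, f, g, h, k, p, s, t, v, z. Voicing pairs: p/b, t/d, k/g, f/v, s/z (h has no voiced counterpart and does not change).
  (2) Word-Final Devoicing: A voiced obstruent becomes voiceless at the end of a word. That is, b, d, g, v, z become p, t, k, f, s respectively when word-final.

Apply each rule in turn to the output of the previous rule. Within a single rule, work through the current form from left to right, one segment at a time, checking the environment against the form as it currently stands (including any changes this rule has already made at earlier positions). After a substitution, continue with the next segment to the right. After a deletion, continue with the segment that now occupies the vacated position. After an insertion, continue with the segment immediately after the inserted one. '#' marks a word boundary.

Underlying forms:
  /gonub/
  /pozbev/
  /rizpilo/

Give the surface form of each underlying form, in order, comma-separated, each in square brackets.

/gonub/:
  (1) Regressive Voicing Assimilation: no change — [gonub]
  (2) Word-Final Devoicing: [gonub] → [gonup]
/pozbev/:
  (1) Regressive Voicing Assimilation: no change — [pozbev]
  (2) Word-Final Devoicing: [pozbev] → [pozbef]
/rizpilo/:
  (1) Regressive Voicing Assimilation: [rizpilo] → [rispilo]
  (2) Word-Final Devoicing: no change — [rispilo]

[gonup], [pozbef], [rispilo]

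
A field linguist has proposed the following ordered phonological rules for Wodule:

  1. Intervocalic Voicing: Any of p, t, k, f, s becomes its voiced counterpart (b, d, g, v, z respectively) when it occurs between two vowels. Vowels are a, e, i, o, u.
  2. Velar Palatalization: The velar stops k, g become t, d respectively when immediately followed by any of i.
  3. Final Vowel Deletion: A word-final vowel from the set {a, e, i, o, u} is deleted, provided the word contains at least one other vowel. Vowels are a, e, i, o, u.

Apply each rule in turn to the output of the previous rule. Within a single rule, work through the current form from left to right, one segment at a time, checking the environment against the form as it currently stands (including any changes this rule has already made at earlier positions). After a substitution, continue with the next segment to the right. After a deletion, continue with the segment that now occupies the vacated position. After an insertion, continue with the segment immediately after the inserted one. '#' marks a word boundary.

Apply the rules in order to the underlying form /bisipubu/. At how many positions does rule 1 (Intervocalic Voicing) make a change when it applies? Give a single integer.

2

1 Intervocalic Voicing: [bisipubu] → [bizibubu]
2 Velar Palatalization: no change — [bizibubu]
3 Final Vowel Deletion: [bizibubu] → [bizibub]
Rule 1 changed 2 position(s).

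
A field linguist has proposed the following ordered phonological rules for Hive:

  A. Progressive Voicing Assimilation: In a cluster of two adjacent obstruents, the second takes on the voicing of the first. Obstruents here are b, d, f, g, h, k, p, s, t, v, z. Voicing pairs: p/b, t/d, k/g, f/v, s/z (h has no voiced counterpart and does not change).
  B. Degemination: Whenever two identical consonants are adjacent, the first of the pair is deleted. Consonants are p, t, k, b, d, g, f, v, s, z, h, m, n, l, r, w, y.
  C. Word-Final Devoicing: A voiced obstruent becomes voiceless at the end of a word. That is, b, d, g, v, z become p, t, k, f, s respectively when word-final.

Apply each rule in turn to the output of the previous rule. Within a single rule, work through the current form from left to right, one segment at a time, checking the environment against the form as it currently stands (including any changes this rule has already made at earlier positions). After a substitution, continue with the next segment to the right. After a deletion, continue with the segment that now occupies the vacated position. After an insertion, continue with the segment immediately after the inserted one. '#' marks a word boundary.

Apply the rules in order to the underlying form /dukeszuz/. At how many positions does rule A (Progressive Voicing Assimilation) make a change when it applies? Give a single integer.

1

A Progressive Voicing Assimilation: [dukeszuz] → [dukessuz]
B Degemination: [dukessuz] → [dukesuz]
C Word-Final Devoicing: [dukesuz] → [dukesus]
Rule A changed 1 position(s).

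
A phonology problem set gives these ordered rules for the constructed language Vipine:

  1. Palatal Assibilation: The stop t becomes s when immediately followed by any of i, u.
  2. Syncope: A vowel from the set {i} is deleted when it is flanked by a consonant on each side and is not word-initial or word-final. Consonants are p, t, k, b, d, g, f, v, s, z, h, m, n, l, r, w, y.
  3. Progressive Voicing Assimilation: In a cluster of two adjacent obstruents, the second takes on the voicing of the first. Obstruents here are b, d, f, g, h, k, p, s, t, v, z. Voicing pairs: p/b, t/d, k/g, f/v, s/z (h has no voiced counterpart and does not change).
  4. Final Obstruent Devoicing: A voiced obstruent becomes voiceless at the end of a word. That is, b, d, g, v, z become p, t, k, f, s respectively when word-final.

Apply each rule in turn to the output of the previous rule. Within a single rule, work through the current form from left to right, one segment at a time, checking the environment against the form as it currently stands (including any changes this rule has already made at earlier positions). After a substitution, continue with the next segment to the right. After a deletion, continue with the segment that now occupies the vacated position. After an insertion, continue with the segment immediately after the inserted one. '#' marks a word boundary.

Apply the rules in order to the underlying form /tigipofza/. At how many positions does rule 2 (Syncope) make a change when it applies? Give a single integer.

1 Palatal Assibilation: [tigipofza] → [sigipofza]
2 Syncope: [sigipofza] → [sgpofza]
3 Progressive Voicing Assimilation: [sgpofza] → [skpofsa]
4 Final Obstruent Devoicing: no change — [skpofsa]
Rule 2 changed 2 position(s).

2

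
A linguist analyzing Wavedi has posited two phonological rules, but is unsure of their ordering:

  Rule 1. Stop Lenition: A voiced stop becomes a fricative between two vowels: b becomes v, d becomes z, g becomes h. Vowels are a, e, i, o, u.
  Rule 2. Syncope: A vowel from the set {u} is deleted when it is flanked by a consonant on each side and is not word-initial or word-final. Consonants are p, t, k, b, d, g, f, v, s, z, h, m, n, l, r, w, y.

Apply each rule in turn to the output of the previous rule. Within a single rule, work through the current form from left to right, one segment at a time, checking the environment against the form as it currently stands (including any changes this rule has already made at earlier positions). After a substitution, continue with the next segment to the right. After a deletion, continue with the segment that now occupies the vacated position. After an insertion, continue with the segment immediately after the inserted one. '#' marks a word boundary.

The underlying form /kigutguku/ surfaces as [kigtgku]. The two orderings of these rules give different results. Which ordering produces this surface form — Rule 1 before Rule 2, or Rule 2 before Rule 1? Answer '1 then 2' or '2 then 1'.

2 then 1

Order 1 then 2:
  1 Stop Lenition: [kigutguku] → [kihutguku]
  2 Syncope: [kihutguku] → [kihtgku]
  result: [kihtgku]
Order 2 then 1:
  2 Syncope: [kigutguku] → [kigtgku]
  1 Stop Lenition: no change — [kigtgku]
  result: [kigtgku]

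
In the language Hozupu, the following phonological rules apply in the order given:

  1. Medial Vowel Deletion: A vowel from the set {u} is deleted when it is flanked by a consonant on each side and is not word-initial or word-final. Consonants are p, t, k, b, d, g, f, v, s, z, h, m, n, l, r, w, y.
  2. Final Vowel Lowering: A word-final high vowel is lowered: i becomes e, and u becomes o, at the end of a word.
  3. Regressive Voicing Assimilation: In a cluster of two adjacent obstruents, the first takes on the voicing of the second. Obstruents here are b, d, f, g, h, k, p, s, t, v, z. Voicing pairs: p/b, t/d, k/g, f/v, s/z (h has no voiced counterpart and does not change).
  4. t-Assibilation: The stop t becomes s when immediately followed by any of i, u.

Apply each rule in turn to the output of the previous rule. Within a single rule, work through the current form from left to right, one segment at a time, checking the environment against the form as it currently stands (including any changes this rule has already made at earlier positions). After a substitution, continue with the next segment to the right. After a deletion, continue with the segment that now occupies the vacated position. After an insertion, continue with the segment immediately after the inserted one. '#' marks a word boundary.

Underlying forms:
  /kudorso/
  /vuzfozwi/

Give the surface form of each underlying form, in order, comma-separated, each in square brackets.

/kudorso/:
  1 Medial Vowel Deletion: [kudorso] → [kdorso]
  2 Final Vowel Lowering: no change — [kdorso]
  3 Regressive Voicing Assimilation: [kdorso] → [gdorso]
  4 t-Assibilation: no change — [gdorso]
/vuzfozwi/:
  1 Medial Vowel Deletion: [vuzfozwi] → [vzfozwi]
  2 Final Vowel Lowering: [vzfozwi] → [vzfozwe]
  3 Regressive Voicing Assimilation: [vzfozwe] → [vsfozwe]
  4 t-Assibilation: no change — [vsfozwe]

[gdorso], [vsfozwe]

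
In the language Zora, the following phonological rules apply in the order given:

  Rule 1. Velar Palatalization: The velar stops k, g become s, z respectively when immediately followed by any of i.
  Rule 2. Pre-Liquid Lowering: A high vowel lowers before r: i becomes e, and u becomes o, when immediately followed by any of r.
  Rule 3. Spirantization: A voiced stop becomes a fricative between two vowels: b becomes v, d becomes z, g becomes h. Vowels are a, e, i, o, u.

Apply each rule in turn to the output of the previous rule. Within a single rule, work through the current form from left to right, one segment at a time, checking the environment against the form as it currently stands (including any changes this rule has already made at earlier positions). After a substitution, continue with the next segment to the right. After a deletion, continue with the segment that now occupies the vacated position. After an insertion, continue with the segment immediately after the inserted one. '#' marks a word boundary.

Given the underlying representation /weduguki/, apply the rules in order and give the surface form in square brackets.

[wezuhusi]

Rule 1 Velar Palatalization: [weduguki] → [wedugusi]
Rule 2 Pre-Liquid Lowering: no change — [wedugusi]
Rule 3 Spirantization: [wedugusi] → [wezuhusi]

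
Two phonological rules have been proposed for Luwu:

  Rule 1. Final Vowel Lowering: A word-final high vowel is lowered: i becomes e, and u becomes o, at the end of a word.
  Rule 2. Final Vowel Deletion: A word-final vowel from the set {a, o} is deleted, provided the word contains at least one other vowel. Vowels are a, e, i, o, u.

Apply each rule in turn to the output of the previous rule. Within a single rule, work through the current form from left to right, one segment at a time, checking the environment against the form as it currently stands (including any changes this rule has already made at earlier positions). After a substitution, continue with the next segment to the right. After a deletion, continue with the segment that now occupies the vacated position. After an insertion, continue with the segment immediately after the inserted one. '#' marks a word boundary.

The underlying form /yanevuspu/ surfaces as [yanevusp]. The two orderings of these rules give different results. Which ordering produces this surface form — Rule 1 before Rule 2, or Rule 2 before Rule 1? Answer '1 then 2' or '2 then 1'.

Order 1 then 2:
  1 Final Vowel Lowering: [yanevuspu] → [yanevuspo]
  2 Final Vowel Deletion: [yanevuspo] → [yanevusp]
  result: [yanevusp]
Order 2 then 1:
  2 Final Vowel Deletion: no change — [yanevuspu]
  1 Final Vowel Lowering: [yanevuspu] → [yanevuspo]
  result: [yanevuspo]

1 then 2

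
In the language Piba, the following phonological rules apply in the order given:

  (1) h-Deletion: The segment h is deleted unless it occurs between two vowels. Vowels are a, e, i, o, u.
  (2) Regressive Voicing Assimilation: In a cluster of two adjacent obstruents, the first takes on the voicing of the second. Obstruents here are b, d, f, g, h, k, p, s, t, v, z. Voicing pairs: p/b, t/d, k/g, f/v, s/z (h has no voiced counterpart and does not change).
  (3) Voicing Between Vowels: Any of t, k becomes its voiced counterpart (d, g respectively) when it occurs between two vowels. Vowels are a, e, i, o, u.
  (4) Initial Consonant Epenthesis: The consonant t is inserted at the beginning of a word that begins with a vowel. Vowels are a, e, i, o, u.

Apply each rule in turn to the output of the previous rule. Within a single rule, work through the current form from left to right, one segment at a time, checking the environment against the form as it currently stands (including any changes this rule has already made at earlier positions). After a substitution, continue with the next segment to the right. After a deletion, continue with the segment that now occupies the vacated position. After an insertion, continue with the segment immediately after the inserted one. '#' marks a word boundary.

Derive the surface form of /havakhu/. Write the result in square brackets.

(1) h-Deletion: [havakhu] → [avaku]
(2) Regressive Voicing Assimilation: no change — [avaku]
(3) Voicing Between Vowels: [avaku] → [avagu]
(4) Initial Consonant Epenthesis: [avagu] → [tavagu]

[tavagu]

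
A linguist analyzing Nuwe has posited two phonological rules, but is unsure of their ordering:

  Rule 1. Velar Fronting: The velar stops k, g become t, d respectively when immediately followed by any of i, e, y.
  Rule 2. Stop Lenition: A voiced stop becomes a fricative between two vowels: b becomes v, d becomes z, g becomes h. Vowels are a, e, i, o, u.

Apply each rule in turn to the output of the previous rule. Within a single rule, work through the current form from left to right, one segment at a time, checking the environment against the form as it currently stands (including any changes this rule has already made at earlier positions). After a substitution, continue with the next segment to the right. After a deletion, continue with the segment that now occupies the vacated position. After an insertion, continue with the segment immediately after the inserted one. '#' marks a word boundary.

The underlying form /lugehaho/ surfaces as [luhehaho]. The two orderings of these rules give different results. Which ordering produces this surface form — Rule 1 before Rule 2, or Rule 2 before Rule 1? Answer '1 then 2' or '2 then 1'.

2 then 1

Order 1 then 2:
  1 Velar Fronting: [lugehaho] → [ludehaho]
  2 Stop Lenition: [ludehaho] → [luzehaho]
  result: [luzehaho]
Order 2 then 1:
  2 Stop Lenition: [lugehaho] → [luhehaho]
  1 Velar Fronting: no change — [luhehaho]
  result: [luhehaho]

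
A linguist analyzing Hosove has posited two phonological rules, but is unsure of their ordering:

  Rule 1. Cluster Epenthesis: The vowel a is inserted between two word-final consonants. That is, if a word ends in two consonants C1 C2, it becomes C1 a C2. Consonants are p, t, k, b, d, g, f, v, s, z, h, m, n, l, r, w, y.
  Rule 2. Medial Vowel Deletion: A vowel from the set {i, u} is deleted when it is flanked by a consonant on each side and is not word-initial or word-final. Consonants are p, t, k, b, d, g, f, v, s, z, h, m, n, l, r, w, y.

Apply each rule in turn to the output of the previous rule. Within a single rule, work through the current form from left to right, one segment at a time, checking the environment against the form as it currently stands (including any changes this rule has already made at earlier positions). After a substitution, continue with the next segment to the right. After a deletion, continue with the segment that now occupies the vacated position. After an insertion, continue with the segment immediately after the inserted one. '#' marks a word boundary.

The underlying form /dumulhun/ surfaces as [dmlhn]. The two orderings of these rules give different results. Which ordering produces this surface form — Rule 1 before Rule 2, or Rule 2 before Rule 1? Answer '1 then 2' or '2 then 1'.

Order 1 then 2:
  1 Cluster Epenthesis: no change — [dumulhun]
  2 Medial Vowel Deletion: [dumulhun] → [dmlhn]
  result: [dmlhn]
Order 2 then 1:
  2 Medial Vowel Deletion: [dumulhun] → [dmlhn]
  1 Cluster Epenthesis: [dmlhn] → [dmlhan]
  result: [dmlhan]

1 then 2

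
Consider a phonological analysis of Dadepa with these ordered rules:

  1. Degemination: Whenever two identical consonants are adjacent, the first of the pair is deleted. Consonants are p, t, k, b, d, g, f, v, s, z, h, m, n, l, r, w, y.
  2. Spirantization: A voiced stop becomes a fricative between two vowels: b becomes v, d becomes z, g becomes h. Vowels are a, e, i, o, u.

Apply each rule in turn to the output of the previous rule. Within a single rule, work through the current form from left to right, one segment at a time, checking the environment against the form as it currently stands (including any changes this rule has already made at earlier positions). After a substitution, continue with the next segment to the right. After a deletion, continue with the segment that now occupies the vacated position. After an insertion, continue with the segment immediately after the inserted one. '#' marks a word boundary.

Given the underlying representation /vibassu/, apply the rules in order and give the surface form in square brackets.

1 Degemination: [vibassu] → [vibasu]
2 Spirantization: [vibasu] → [vivasu]

[vivasu]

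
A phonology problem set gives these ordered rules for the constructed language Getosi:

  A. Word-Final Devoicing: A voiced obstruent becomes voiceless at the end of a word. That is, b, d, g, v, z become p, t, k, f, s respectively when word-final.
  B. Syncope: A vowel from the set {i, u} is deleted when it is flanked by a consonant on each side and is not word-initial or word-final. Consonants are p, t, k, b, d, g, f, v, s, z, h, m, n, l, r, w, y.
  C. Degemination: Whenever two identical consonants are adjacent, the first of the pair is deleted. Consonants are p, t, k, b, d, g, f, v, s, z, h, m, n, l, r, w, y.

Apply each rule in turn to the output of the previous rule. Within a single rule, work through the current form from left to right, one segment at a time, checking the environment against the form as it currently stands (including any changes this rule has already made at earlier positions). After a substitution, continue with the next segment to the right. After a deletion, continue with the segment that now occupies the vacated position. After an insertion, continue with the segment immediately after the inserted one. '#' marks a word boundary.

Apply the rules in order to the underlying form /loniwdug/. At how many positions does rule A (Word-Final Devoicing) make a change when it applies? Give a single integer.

A Word-Final Devoicing: [loniwdug] → [loniwduk]
B Syncope: [loniwduk] → [lonwdk]
C Degemination: no change — [lonwdk]
Rule A changed 1 position(s).

1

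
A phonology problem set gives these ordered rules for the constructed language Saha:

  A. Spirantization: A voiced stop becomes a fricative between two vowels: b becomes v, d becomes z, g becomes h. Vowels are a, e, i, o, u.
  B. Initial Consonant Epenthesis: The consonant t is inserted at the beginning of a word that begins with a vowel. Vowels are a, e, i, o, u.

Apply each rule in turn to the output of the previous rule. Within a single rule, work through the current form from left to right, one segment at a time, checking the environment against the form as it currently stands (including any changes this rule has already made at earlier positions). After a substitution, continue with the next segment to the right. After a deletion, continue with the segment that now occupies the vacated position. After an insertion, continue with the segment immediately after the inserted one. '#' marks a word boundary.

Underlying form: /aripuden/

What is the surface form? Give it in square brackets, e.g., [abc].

A Spirantization: [aripuden] → [aripuzen]
B Initial Consonant Epenthesis: [aripuzen] → [taripuzen]

[taripuzen]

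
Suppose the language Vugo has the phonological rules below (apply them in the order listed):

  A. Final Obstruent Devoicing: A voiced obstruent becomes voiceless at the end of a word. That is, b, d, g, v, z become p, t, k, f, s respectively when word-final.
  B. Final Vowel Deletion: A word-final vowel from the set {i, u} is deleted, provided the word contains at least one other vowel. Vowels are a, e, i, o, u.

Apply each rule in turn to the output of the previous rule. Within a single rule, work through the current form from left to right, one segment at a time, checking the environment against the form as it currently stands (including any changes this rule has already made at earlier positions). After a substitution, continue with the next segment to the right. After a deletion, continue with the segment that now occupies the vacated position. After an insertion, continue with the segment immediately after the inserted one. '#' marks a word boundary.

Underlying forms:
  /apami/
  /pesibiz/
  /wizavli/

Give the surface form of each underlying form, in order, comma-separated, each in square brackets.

/apami/:
  A Final Obstruent Devoicing: no change — [apami]
  B Final Vowel Deletion: [apami] → [apam]
/pesibiz/:
  A Final Obstruent Devoicing: [pesibiz] → [pesibis]
  B Final Vowel Deletion: no change — [pesibis]
/wizavli/:
  A Final Obstruent Devoicing: no change — [wizavli]
  B Final Vowel Deletion: [wizavli] → [wizavl]

[apam], [pesibis], [wizavl]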